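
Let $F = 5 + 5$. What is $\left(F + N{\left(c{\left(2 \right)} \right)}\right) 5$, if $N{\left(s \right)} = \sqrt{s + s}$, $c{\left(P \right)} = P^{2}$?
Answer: $50 + 10 \sqrt{2} \approx 64.142$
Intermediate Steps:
$N{\left(s \right)} = \sqrt{2} \sqrt{s}$ ($N{\left(s \right)} = \sqrt{2 s} = \sqrt{2} \sqrt{s}$)
$F = 10$
$\left(F + N{\left(c{\left(2 \right)} \right)}\right) 5 = \left(10 + \sqrt{2} \sqrt{2^{2}}\right) 5 = \left(10 + \sqrt{2} \sqrt{4}\right) 5 = \left(10 + \sqrt{2} \cdot 2\right) 5 = \left(10 + 2 \sqrt{2}\right) 5 = 50 + 10 \sqrt{2}$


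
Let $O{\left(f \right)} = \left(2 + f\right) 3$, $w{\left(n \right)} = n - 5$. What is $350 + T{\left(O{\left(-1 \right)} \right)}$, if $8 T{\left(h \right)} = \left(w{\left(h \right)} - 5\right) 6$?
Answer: $\frac{1379}{4} \approx 344.75$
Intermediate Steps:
$w{\left(n \right)} = -5 + n$ ($w{\left(n \right)} = n - 5 = -5 + n$)
$O{\left(f \right)} = 6 + 3 f$
$T{\left(h \right)} = - \frac{15}{2} + \frac{3 h}{4}$ ($T{\left(h \right)} = \frac{\left(\left(-5 + h\right) - 5\right) 6}{8} = \frac{\left(-10 + h\right) 6}{8} = \frac{-60 + 6 h}{8} = - \frac{15}{2} + \frac{3 h}{4}$)
$350 + T{\left(O{\left(-1 \right)} \right)} = 350 - \left(\frac{15}{2} - \frac{3 \left(6 + 3 \left(-1\right)\right)}{4}\right) = 350 - \left(\frac{15}{2} - \frac{3 \left(6 - 3\right)}{4}\right) = 350 + \left(- \frac{15}{2} + \frac{3}{4} \cdot 3\right) = 350 + \left(- \frac{15}{2} + \frac{9}{4}\right) = 350 - \frac{21}{4} = \frac{1379}{4}$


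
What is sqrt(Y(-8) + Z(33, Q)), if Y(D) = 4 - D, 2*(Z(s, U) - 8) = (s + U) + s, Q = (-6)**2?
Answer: sqrt(71) ≈ 8.4261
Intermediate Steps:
Q = 36
Z(s, U) = 8 + s + U/2 (Z(s, U) = 8 + ((s + U) + s)/2 = 8 + ((U + s) + s)/2 = 8 + (U + 2*s)/2 = 8 + (s + U/2) = 8 + s + U/2)
sqrt(Y(-8) + Z(33, Q)) = sqrt((4 - 1*(-8)) + (8 + 33 + (1/2)*36)) = sqrt((4 + 8) + (8 + 33 + 18)) = sqrt(12 + 59) = sqrt(71)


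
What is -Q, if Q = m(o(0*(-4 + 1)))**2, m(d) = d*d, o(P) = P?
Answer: 0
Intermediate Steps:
m(d) = d**2
Q = 0 (Q = ((0*(-4 + 1))**2)**2 = ((0*(-3))**2)**2 = (0**2)**2 = 0**2 = 0)
-Q = -1*0 = 0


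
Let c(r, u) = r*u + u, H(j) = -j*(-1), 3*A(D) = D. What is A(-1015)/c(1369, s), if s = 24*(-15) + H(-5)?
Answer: 203/300030 ≈ 0.00067660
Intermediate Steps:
A(D) = D/3
H(j) = j (H(j) = -(-1)*j = j)
s = -365 (s = 24*(-15) - 5 = -360 - 5 = -365)
c(r, u) = u + r*u
A(-1015)/c(1369, s) = ((1/3)*(-1015))/((-365*(1 + 1369))) = -1015/(3*((-365*1370))) = -1015/3/(-500050) = -1015/3*(-1/500050) = 203/300030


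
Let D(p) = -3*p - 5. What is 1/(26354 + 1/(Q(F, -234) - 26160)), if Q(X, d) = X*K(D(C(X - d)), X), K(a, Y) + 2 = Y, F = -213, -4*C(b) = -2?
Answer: 19635/517460791 ≈ 3.7945e-5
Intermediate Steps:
C(b) = ½ (C(b) = -¼*(-2) = ½)
D(p) = -5 - 3*p
K(a, Y) = -2 + Y
Q(X, d) = X*(-2 + X)
1/(26354 + 1/(Q(F, -234) - 26160)) = 1/(26354 + 1/(-213*(-2 - 213) - 26160)) = 1/(26354 + 1/(-213*(-215) - 26160)) = 1/(26354 + 1/(45795 - 26160)) = 1/(26354 + 1/19635) = 1/(517460791/19635) = 19635/517460791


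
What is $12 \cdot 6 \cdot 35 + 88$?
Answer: $2608$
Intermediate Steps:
$12 \cdot 6 \cdot 35 + 88 = 72 \cdot 35 + 88 = 2520 + 88 = 2608$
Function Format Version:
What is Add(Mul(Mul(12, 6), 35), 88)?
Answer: 2608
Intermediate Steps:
Add(Mul(Mul(12, 6), 35), 88) = Add(Mul(72, 35), 88) = Add(2520, 88) = 2608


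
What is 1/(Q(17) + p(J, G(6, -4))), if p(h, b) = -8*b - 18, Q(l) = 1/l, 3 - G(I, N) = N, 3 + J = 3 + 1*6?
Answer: -17/1257 ≈ -0.013524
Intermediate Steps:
J = 6 (J = -3 + (3 + 1*6) = -3 + (3 + 6) = -3 + 9 = 6)
G(I, N) = 3 - N
p(h, b) = -18 - 8*b
1/(Q(17) + p(J, G(6, -4))) = 1/(1/17 + (-18 - 8*(3 - 1*(-4)))) = 1/(1/17 + (-18 - 8*(3 + 4))) = 1/(1/17 + (-18 - 8*7)) = 1/(1/17 + (-18 - 56)) = 1/(1/17 - 74) = 1/(-1257/17) = -17/1257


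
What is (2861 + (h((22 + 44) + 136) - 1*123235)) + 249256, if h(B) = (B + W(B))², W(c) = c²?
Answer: 1681620918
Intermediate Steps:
h(B) = (B + B²)²
(2861 + (h((22 + 44) + 136) - 1*123235)) + 249256 = (2861 + (((22 + 44) + 136)²*(1 + ((22 + 44) + 136))² - 1*123235)) + 249256 = (2861 + ((66 + 136)²*(1 + (66 + 136))² - 123235)) + 249256 = (2861 + (202²*(1 + 202)² - 123235)) + 249256 = (2861 + (40804*203² - 123235)) + 249256 = (2861 + (40804*41209 - 123235)) + 249256 = (2861 + (1681492036 - 123235)) + 249256 = (2861 + 1681368801) + 249256 = 1681371662 + 249256 = 1681620918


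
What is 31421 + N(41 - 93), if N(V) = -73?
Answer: 31348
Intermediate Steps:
31421 + N(41 - 93) = 31421 - 73 = 31348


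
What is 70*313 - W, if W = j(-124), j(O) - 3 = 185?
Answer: 21722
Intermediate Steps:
j(O) = 188 (j(O) = 3 + 185 = 188)
W = 188
70*313 - W = 70*313 - 1*188 = 21910 - 188 = 21722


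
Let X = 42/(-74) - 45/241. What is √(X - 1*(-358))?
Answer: 2*√7101409630/8917 ≈ 18.901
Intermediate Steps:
X = -6726/8917 (X = 42*(-1/74) - 45*1/241 = -21/37 - 45/241 = -6726/8917 ≈ -0.75429)
√(X - 1*(-358)) = √(-6726/8917 - 1*(-358)) = √(-6726/8917 + 358) = √(3185560/8917) = 2*√7101409630/8917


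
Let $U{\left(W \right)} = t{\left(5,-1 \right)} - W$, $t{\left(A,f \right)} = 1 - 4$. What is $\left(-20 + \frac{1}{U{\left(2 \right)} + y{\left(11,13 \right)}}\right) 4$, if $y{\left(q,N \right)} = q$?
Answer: $- \frac{238}{3} \approx -79.333$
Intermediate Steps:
$t{\left(A,f \right)} = -3$ ($t{\left(A,f \right)} = 1 - 4 = -3$)
$U{\left(W \right)} = -3 - W$
$\left(-20 + \frac{1}{U{\left(2 \right)} + y{\left(11,13 \right)}}\right) 4 = \left(-20 + \frac{1}{\left(-3 - 2\right) + 11}\right) 4 = \left(-20 + \frac{1}{-5 + 11}\right) 4 = \left(-20 + \frac{1}{6}\right) 4 = \left(- \frac{119}{6}\right) 4 = - \frac{238}{3}$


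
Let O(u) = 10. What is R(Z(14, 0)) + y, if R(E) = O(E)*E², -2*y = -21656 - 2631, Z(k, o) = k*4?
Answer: 87007/2 ≈ 43504.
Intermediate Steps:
Z(k, o) = 4*k
y = 24287/2 (y = -(-21656 - 2631)/2 = -½*(-24287) = 24287/2 ≈ 12144.)
R(E) = 10*E²
R(Z(14, 0)) + y = 10*(4*14)² + 24287/2 = 10*56² + 24287/2 = 10*3136 + 24287/2 = 31360 + 24287/2 = 87007/2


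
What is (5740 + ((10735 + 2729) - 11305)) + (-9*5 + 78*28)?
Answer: 10038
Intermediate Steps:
(5740 + ((10735 + 2729) - 11305)) + (-9*5 + 78*28) = (5740 + (13464 - 11305)) + (-45 + 2184) = (5740 + 2159) + 2139 = 7899 + 2139 = 10038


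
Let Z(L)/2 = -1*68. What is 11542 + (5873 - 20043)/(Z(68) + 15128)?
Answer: 86511747/7496 ≈ 11541.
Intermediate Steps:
Z(L) = -136 (Z(L) = 2*(-1*68) = 2*(-68) = -136)
11542 + (5873 - 20043)/(Z(68) + 15128) = 11542 + (5873 - 20043)/(-136 + 15128) = 11542 - 14170/14992 = 11542 - 14170*1/14992 = 11542 - 7085/7496 = 86511747/7496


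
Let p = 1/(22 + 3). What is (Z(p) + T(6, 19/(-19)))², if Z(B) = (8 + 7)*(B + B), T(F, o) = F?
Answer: 1296/25 ≈ 51.840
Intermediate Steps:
p = 1/25 ≈ 0.040000
Z(B) = 30*B (Z(B) = 15*(2*B) = 30*B)
(Z(p) + T(6, 19/(-19)))² = (30*(1/25) + 6)² = (6/5 + 6)² = (36/5)² = 1296/25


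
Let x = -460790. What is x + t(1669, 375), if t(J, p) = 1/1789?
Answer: -824353309/1789 ≈ -4.6079e+5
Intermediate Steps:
t(J, p) = 1/1789
x + t(1669, 375) = -460790 + 1/1789 = -824353309/1789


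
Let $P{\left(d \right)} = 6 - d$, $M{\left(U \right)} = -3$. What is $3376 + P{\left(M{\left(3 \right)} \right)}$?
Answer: $3385$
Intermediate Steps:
$3376 + P{\left(M{\left(3 \right)} \right)} = 3376 + \left(6 - -3\right) = 3376 + \left(6 + 3\right) = 3376 + 9 = 3385$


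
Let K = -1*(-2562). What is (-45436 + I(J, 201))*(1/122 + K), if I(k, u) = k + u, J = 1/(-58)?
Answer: -820055223515/7076 ≈ -1.1589e+8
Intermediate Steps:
K = 2562
J = -1/58 ≈ -0.017241
(-45436 + I(J, 201))*(1/122 + K) = (-45436 + (-1/58 + 201))*(1/122 + 2562) = (-45436 + 11657/58)*(1/122 + 2562) = -2623631/58*312565/122 = -820055223515/7076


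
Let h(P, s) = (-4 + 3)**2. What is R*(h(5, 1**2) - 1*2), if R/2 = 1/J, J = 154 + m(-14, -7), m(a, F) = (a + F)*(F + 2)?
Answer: -2/259 ≈ -0.0077220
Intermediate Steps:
m(a, F) = (2 + F)*(F + a) (m(a, F) = (F + a)*(2 + F) = (2 + F)*(F + a))
J = 259 (J = 154 + ((-7)**2 + 2*(-7) + 2*(-14) - 7*(-14)) = 154 + (49 - 14 - 28 + 98) = 154 + 105 = 259)
h(P, s) = 1 (h(P, s) = (-1)**2 = 1)
R = 2/259 ≈ 0.0077220
R*(h(5, 1**2) - 1*2) = 2*(1 - 1*2)/259 = 2*(1 - 2)/259 = (2/259)*(-1) = -2/259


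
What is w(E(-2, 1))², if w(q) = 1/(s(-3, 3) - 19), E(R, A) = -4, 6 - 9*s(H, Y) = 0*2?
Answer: 9/3025 ≈ 0.0029752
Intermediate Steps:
s(H, Y) = ⅔ (s(H, Y) = ⅔ - 0*2 = ⅔ - ⅑*0 = ⅔ + 0 = ⅔)
w(q) = -3/55 (w(q) = 1/(⅔ - 19) = 1/(-55/3) = -3/55)
w(E(-2, 1))² = (-3/55)² = 9/3025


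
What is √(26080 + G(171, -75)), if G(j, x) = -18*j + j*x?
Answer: √10177 ≈ 100.88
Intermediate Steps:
√(26080 + G(171, -75)) = √(26080 + 171*(-18 - 75)) = √(26080 + 171*(-93)) = √(26080 - 15903) = √10177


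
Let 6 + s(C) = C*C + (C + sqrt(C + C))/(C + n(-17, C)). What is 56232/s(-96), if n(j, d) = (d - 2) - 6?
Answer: 107900773200/17673529549 + 468600*I*sqrt(3)/17673529549 ≈ 6.1052 + 4.5924e-5*I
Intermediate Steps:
n(j, d) = -8 + d (n(j, d) = (-2 + d) - 6 = -8 + d)
s(C) = -6 + C**2 + (C + sqrt(2)*sqrt(C))/(-8 + 2*C) (s(C) = -6 + (C*C + (C + sqrt(C + C))/(C + (-8 + C))) = -6 + (C**2 + (C + sqrt(2*C))/(-8 + 2*C)) = -6 + (C**2 + (C + sqrt(2)*sqrt(C))/(-8 + 2*C)) = -6 + C**2 + (C + sqrt(2)*sqrt(C))/(-8 + 2*C))
56232/s(-96) = 56232/(((48 + (-96)**3 - 11*(-96) + sqrt(2)*sqrt(-96) + (-96)**2*(-8 - 96))/(2*(-4 - 96)))) = 56232/(((1/2)*(48 - 884736 + 1056 + sqrt(2)*(4*I*sqrt(6)) + 9216*(-104))/(-100))) = 56232/(((1/2)*(-1/100)*(48 - 884736 + 1056 + 8*I*sqrt(3) - 958464))) = 56232/(((1/2)*(-1/100)*(-1842096 + 8*I*sqrt(3)))) = 56232/(230262/25 - I*sqrt(3)/25)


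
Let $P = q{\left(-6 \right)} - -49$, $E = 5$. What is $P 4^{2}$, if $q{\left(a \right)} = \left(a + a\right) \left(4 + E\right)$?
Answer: $-944$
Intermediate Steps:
$q{\left(a \right)} = 18 a$ ($q{\left(a \right)} = \left(a + a\right) \left(4 + 5\right) = 2 a 9 = 18 a$)
$P = -59$ ($P = 18 \left(-6\right) - -49 = -108 + 49 = -59$)
$P 4^{2} = - 59 \cdot 4^{2} = \left(-59\right) 16 = -944$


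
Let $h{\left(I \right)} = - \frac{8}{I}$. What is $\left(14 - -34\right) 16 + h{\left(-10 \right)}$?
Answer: $\frac{3844}{5} \approx 768.8$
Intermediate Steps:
$\left(14 - -34\right) 16 + h{\left(-10 \right)} = \left(14 - -34\right) 16 - \frac{8}{-10} = \left(14 + 34\right) 16 - - \frac{4}{5} = 48 \cdot 16 + \frac{4}{5} = 768 + \frac{4}{5} = \frac{3844}{5}$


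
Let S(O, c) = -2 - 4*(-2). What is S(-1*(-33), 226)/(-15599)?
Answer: -6/15599 ≈ -0.00038464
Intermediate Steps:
S(O, c) = 6 (S(O, c) = -2 + 8 = 6)
S(-1*(-33), 226)/(-15599) = 6/(-15599) = 6*(-1/15599) = -6/15599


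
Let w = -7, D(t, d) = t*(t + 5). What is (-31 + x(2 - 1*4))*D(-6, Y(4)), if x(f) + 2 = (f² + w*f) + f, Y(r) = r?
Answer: -102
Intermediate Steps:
D(t, d) = t*(5 + t)
x(f) = -2 + f² - 6*f (x(f) = -2 + ((f² - 7*f) + f) = -2 + (f² - 6*f) = -2 + f² - 6*f)
(-31 + x(2 - 1*4))*D(-6, Y(4)) = (-31 + (-2 + (2 - 1*4)² - 6*(2 - 1*4)))*(-6*(5 - 6)) = (-31 + (-2 + (2 - 4)² - 6*(2 - 4)))*(-6*(-1)) = (-31 + (-2 + (-2)² - 6*(-2)))*6 = (-31 + (-2 + 4 + 12))*6 = (-31 + 14)*6 = -17*6 = -102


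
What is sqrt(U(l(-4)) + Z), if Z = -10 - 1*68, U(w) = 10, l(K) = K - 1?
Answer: 2*I*sqrt(17) ≈ 8.2462*I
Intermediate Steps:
l(K) = -1 + K
Z = -78 (Z = -10 - 68 = -78)
sqrt(U(l(-4)) + Z) = sqrt(10 - 78) = sqrt(-68) = 2*I*sqrt(17)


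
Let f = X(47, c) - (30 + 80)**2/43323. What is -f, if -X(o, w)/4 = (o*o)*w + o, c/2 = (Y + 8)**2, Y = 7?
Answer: 172269069424/43323 ≈ 3.9764e+6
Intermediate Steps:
c = 450 (c = 2*(7 + 8)**2 = 2*15**2 = 2*225 = 450)
X(o, w) = -4*o - 4*w*o**2 (X(o, w) = -4*((o*o)*w + o) = -4*(o**2*w + o) = -4*(w*o**2 + o) = -4*(o + w*o**2) = -4*o - 4*w*o**2)
f = -172269069424/43323 (f = -4*47*(1 + 47*450) - (30 + 80)**2/43323 = -4*47*(1 + 21150) - 110**2/43323 = -4*47*21151 - 12100/43323 = -3976388 - 1*12100/43323 = -3976388 - 12100/43323 = -172269069424/43323 ≈ -3.9764e+6)
-f = -1*(-172269069424/43323) = 172269069424/43323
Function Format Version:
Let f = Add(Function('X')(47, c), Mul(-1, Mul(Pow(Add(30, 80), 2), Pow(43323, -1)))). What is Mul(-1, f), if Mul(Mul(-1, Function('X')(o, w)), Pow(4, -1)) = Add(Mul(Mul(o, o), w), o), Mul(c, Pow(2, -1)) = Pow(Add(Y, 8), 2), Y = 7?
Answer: Rational(172269069424, 43323) ≈ 3.9764e+6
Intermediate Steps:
c = 450 (c = Mul(2, Pow(Add(7, 8), 2)) = Mul(2, Pow(15, 2)) = Mul(2, 225) = 450)
Function('X')(o, w) = Add(Mul(-4, o), Mul(-4, w, Pow(o, 2))) (Function('X')(o, w) = Mul(-4, Add(Mul(Mul(o, o), w), o)) = Mul(-4, Add(Mul(Pow(o, 2), w), o)) = Mul(-4, Add(Mul(w, Pow(o, 2)), o)) = Mul(-4, Add(o, Mul(w, Pow(o, 2)))) = Add(Mul(-4, o), Mul(-4, w, Pow(o, 2))))
f = Rational(-172269069424, 43323) (f = Add(Mul(-4, 47, Add(1, Mul(47, 450))), Mul(-1, Mul(Pow(Add(30, 80), 2), Pow(43323, -1)))) = Add(Mul(-4, 47, Add(1, 21150)), Mul(-1, Mul(Pow(110, 2), Rational(1, 43323)))) = Add(Mul(-4, 47, 21151), Mul(-1, Mul(12100, Rational(1, 43323)))) = Add(-3976388, Mul(-1, Rational(12100, 43323))) = Add(-3976388, Rational(-12100, 43323)) = Rational(-172269069424, 43323) ≈ -3.9764e+6)
Mul(-1, f) = Mul(-1, Rational(-172269069424, 43323)) = Rational(172269069424, 43323)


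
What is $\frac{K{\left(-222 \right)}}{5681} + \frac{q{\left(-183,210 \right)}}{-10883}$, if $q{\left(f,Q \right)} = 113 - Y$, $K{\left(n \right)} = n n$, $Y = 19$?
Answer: $\frac{535823758}{61826323} \approx 8.6666$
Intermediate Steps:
$K{\left(n \right)} = n^{2}$
$q{\left(f,Q \right)} = 94$ ($q{\left(f,Q \right)} = 113 - 19 = 94$)
$\frac{K{\left(-222 \right)}}{5681} + \frac{q{\left(-183,210 \right)}}{-10883} = \frac{\left(-222\right)^{2}}{5681} + \frac{94}{-10883} = 49284 \cdot \frac{1}{5681} + 94 \left(- \frac{1}{10883}\right) = \frac{49284}{5681} - \frac{94}{10883} = \frac{535823758}{61826323}$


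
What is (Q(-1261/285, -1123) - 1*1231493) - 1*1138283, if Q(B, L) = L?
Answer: -2370899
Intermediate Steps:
(Q(-1261/285, -1123) - 1*1231493) - 1*1138283 = (-1123 - 1*1231493) - 1*1138283 = (-1123 - 1231493) - 1138283 = -1232616 - 1138283 = -2370899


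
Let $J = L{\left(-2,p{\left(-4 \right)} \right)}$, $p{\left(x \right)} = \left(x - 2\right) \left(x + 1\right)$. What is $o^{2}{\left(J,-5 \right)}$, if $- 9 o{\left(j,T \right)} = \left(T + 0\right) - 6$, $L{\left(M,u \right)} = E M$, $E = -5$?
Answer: $\frac{121}{81} \approx 1.4938$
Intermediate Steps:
$p{\left(x \right)} = \left(1 + x\right) \left(-2 + x\right)$ ($p{\left(x \right)} = \left(-2 + x\right) \left(1 + x\right) = \left(1 + x\right) \left(-2 + x\right)$)
$L{\left(M,u \right)} = - 5 M$
$J = 10$ ($J = \left(-5\right) \left(-2\right) = 10$)
$o{\left(j,T \right)} = \frac{2}{3} - \frac{T}{9}$ ($o{\left(j,T \right)} = - \frac{\left(T + 0\right) - 6}{9} = - \frac{T - 6}{9} = - \frac{-6 + T}{9} = \frac{2}{3} - \frac{T}{9}$)
$o^{2}{\left(J,-5 \right)} = \left(\frac{2}{3} - - \frac{5}{9}\right)^{2} = \left(\frac{2}{3} + \frac{5}{9}\right)^{2} = \left(\frac{11}{9}\right)^{2} = \frac{121}{81}$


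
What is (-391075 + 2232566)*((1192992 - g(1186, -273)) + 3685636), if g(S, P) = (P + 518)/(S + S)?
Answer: 21309927891748161/2372 ≈ 8.9839e+12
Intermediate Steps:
g(S, P) = (518 + P)/(2*S) (g(S, P) = (518 + P)/((2*S)) = (518 + P)*(1/(2*S)) = (518 + P)/(2*S))
(-391075 + 2232566)*((1192992 - g(1186, -273)) + 3685636) = (-391075 + 2232566)*((1192992 - (518 - 273)/(2*1186)) + 3685636) = 1841491*((1192992 - 245/(2*1186)) + 3685636) = 1841491*((1192992 - 1*245/2372) + 3685636) = 1841491*((1192992 - 245/2372) + 3685636) = 1841491*(2829776779/2372 + 3685636) = 1841491*(11572105371/2372) = 21309927891748161/2372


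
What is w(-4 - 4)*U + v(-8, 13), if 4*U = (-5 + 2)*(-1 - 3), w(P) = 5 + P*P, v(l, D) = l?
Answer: 199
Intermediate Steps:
w(P) = 5 + P²
U = 3 (U = ((-5 + 2)*(-1 - 3))/4 = (-3*(-4))/4 = (¼)*12 = 3)
w(-4 - 4)*U + v(-8, 13) = (5 + (-4 - 4)²)*3 - 8 = (5 + (-8)²)*3 - 8 = (5 + 64)*3 - 8 = 69*3 - 8 = 207 - 8 = 199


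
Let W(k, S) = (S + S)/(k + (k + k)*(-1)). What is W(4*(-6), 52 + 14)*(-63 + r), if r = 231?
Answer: 924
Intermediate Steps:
W(k, S) = -2*S/k (W(k, S) = (2*S)/(k + (2*k)*(-1)) = (2*S)/(k - 2*k) = (2*S)/((-k)) = (2*S)*(-1/k) = -2*S/k)
W(4*(-6), 52 + 14)*(-63 + r) = (-2*(52 + 14)/(4*(-6)))*(-63 + 231) = -2*66/(-24)*168 = -2*66*(-1/24)*168 = (11/2)*168 = 924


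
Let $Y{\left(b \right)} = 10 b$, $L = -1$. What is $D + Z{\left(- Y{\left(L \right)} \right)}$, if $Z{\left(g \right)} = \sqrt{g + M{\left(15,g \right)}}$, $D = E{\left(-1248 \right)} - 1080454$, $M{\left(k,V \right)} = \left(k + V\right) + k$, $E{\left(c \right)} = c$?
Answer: $-1081702 + 5 \sqrt{2} \approx -1.0817 \cdot 10^{6}$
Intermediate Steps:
$M{\left(k,V \right)} = V + 2 k$ ($M{\left(k,V \right)} = \left(V + k\right) + k = V + 2 k$)
$D = -1081702$ ($D = -1248 - 1080454 = -1081702$)
$Z{\left(g \right)} = \sqrt{30 + 2 g}$ ($Z{\left(g \right)} = \sqrt{g + \left(g + 2 \cdot 15\right)} = \sqrt{g + \left(g + 30\right)} = \sqrt{g + \left(30 + g\right)} = \sqrt{30 + 2 g}$)
$D + Z{\left(- Y{\left(L \right)} \right)} = -1081702 + \sqrt{30 + 2 \left(- 10 \left(-1\right)\right)} = -1081702 + \sqrt{30 + 2 \left(\left(-1\right) \left(-10\right)\right)} = -1081702 + \sqrt{30 + 2 \cdot 10} = -1081702 + \sqrt{30 + 20} = -1081702 + \sqrt{50} = -1081702 + 5 \sqrt{2}$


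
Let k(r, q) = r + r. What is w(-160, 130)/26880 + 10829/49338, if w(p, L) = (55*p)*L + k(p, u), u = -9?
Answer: -14626921/345366 ≈ -42.352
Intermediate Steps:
k(r, q) = 2*r
w(p, L) = 2*p + 55*L*p (w(p, L) = (55*p)*L + 2*p = 55*L*p + 2*p = 2*p + 55*L*p)
w(-160, 130)/26880 + 10829/49338 = -160*(2 + 55*130)/26880 + 10829/49338 = -160*(2 + 7150)*(1/26880) + 10829*(1/49338) = -160*7152*(1/26880) + 10829/49338 = -1144320*1/26880 + 10829/49338 = -298/7 + 10829/49338 = -14626921/345366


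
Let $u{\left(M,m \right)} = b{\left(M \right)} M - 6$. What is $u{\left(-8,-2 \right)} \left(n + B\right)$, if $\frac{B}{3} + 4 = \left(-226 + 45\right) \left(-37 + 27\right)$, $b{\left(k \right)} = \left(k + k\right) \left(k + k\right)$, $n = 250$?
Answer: $-11642072$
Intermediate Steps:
$b{\left(k \right)} = 4 k^{2}$ ($b{\left(k \right)} = 2 k 2 k = 4 k^{2}$)
$B = 5418$ ($B = -12 + 3 \left(-226 + 45\right) \left(-37 + 27\right) = -12 + 3 \left(\left(-181\right) \left(-10\right)\right) = -12 + 3 \cdot 1810 = -12 + 5430 = 5418$)
$u{\left(M,m \right)} = -6 + 4 M^{3}$ ($u{\left(M,m \right)} = 4 M^{2} M - 6 = 4 M^{3} - 6 = -6 + 4 M^{3}$)
$u{\left(-8,-2 \right)} \left(n + B\right) = \left(-6 + 4 \left(-8\right)^{3}\right) \left(250 + 5418\right) = \left(-6 + 4 \left(-512\right)\right) 5668 = \left(-6 - 2048\right) 5668 = \left(-2054\right) 5668 = -11642072$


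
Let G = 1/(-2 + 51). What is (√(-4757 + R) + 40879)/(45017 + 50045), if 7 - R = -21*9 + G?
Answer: 40879/95062 + I*√223490/665434 ≈ 0.43002 + 0.00071043*I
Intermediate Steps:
G = 1/49 ≈ 0.020408
R = 9603/49 (R = 7 - (-21*9 + 1/49) = 7 - (-189 + 1/49) = 7 - 1*(-9260/49) = 7 + 9260/49 = 9603/49 ≈ 195.98)
(√(-4757 + R) + 40879)/(45017 + 50045) = (√(-4757 + 9603/49) + 40879)/(45017 + 50045) = (√(-223490/49) + 40879)/95062 = (I*√223490/7 + 40879)*(1/95062) = (40879 + I*√223490/7)*(1/95062) = 40879/95062 + I*√223490/665434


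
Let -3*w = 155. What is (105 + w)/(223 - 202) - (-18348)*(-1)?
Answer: -1155764/63 ≈ -18345.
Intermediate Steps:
w = -155/3 (w = -1/3*155 = -155/3 ≈ -51.667)
(105 + w)/(223 - 202) - (-18348)*(-1) = (105 - 155/3)/(223 - 202) - (-18348)*(-1) = (160/3)/21 - 417*44 = (160/3)*(1/21) - 18348 = 160/63 - 18348 = -1155764/63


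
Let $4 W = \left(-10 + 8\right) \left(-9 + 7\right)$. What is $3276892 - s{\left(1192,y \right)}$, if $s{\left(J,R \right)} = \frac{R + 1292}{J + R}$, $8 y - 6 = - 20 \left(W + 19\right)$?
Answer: $\frac{14978668361}{4571} \approx 3.2769 \cdot 10^{6}$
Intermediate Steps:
$W = 1$ ($W = \frac{\left(-10 + 8\right) \left(-9 + 7\right)}{4} = \frac{\left(-2\right) \left(-2\right)}{4} = \frac{1}{4} \cdot 4 = 1$)
$y = - \frac{197}{4}$ ($y = \frac{3}{4} + \frac{\left(-20\right) \left(1 + 19\right)}{8} = \frac{3}{4} + \frac{\left(-20\right) 20}{8} = \frac{3}{4} + \frac{1}{8} \left(-400\right) = \frac{3}{4} - 50 = - \frac{197}{4} \approx -49.25$)
$s{\left(J,R \right)} = \frac{1292 + R}{J + R}$
$3276892 - s{\left(1192,y \right)} = 3276892 - \frac{1292 - \frac{197}{4}}{1192 - \frac{197}{4}} = 3276892 - \frac{1}{\frac{4571}{4}} \cdot \frac{4971}{4} = 3276892 - \frac{4}{4571} \cdot \frac{4971}{4} = 3276892 - \frac{4971}{4571} = \frac{14978668361}{4571}$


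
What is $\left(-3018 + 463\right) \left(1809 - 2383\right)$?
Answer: $1466570$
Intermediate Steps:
$\left(-3018 + 463\right) \left(1809 - 2383\right) = \left(-2555\right) \left(-574\right) = 1466570$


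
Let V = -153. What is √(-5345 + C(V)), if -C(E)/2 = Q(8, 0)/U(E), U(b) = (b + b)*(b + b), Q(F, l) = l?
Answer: I*√5345 ≈ 73.109*I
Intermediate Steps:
U(b) = 4*b² (U(b) = (2*b)*(2*b) = 4*b²)
C(E) = 0 (C(E) = -0/(4*E²) = -0*1/(4*E²) = -2*0 = 0)
√(-5345 + C(V)) = √(-5345 + 0) = √(-5345) = I*√5345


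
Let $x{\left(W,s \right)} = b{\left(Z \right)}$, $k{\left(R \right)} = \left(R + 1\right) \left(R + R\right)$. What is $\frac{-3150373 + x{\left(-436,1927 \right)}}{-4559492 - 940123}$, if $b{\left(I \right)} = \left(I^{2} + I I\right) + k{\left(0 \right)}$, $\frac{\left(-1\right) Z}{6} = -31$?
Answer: $\frac{3081181}{5499615} \approx 0.56025$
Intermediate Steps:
$k{\left(R \right)} = 2 R \left(1 + R\right)$ ($k{\left(R \right)} = \left(1 + R\right) 2 R = 2 R \left(1 + R\right)$)
$Z = 186$ ($Z = \left(-6\right) \left(-31\right) = 186$)
$b{\left(I \right)} = 2 I^{2}$ ($b{\left(I \right)} = \left(I^{2} + I I\right) + 2 \cdot 0 \left(1 + 0\right) = \left(I^{2} + I^{2}\right) + 2 \cdot 0 \cdot 1 = 2 I^{2} + 0 = 2 I^{2}$)
$x{\left(W,s \right)} = 69192$ ($x{\left(W,s \right)} = 2 \cdot 186^{2} = 2 \cdot 34596 = 69192$)
$\frac{-3150373 + x{\left(-436,1927 \right)}}{-4559492 - 940123} = \frac{-3150373 + 69192}{-4559492 - 940123} = - \frac{3081181}{-5499615} = \left(-3081181\right) \left(- \frac{1}{5499615}\right) = \frac{3081181}{5499615}$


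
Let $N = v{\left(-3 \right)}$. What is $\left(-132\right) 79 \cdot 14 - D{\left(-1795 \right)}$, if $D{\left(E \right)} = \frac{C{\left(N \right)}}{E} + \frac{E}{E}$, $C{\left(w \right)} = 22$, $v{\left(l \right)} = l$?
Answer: $- \frac{262057413}{1795} \approx -1.4599 \cdot 10^{5}$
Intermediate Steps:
$N = -3$
$D{\left(E \right)} = 1 + \frac{22}{E}$ ($D{\left(E \right)} = \frac{22}{E} + \frac{E}{E} = \frac{22}{E} + 1 = 1 + \frac{22}{E}$)
$\left(-132\right) 79 \cdot 14 - D{\left(-1795 \right)} = \left(-132\right) 79 \cdot 14 - \frac{22 - 1795}{-1795} = \left(-10428\right) 14 - \left(- \frac{1}{1795}\right) \left(-1773\right) = -145992 - \frac{1773}{1795} = - \frac{262057413}{1795}$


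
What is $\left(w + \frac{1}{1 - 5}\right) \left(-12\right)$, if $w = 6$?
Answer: $-69$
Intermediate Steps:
$\left(w + \frac{1}{1 - 5}\right) \left(-12\right) = \left(6 + \frac{1}{1 - 5}\right) \left(-12\right) = \left(6 + \frac{1}{-4}\right) \left(-12\right) = \left(6 - \frac{1}{4}\right) \left(-12\right) = \frac{23}{4} \left(-12\right) = -69$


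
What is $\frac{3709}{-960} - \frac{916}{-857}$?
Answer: $- \frac{2299253}{822720} \approx -2.7947$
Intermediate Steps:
$\frac{3709}{-960} - \frac{916}{-857} = 3709 \left(- \frac{1}{960}\right) - - \frac{916}{857} = - \frac{3709}{960} + \frac{916}{857} = - \frac{2299253}{822720}$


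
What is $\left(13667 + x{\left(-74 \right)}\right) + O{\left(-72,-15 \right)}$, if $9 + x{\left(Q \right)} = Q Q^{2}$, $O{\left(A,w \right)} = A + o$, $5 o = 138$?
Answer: $- \frac{1958052}{5} \approx -3.9161 \cdot 10^{5}$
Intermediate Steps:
$o = \frac{138}{5}$ ($o = \frac{1}{5} \cdot 138 = \frac{138}{5} \approx 27.6$)
$O{\left(A,w \right)} = \frac{138}{5} + A$ ($O{\left(A,w \right)} = A + \frac{138}{5} = \frac{138}{5} + A$)
$x{\left(Q \right)} = -9 + Q^{3}$ ($x{\left(Q \right)} = -9 + Q Q^{2} = -9 + Q^{3}$)
$\left(13667 + x{\left(-74 \right)}\right) + O{\left(-72,-15 \right)} = \left(13667 + \left(-9 + \left(-74\right)^{3}\right)\right) + \left(\frac{138}{5} - 72\right) = \left(13667 - 405233\right) - \frac{222}{5} = -391566 - \frac{222}{5} = - \frac{1958052}{5}$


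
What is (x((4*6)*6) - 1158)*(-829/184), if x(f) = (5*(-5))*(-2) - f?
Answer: 259477/46 ≈ 5640.8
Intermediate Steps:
x(f) = 50 - f (x(f) = -25*(-2) - f = 50 - f)
(x((4*6)*6) - 1158)*(-829/184) = ((50 - 4*6*6) - 1158)*(-829/184) = ((50 - 24*6) - 1158)*(-829*1/184) = ((50 - 1*144) - 1158)*(-829/184) = ((50 - 144) - 1158)*(-829/184) = (-94 - 1158)*(-829/184) = -1252*(-829/184) = 259477/46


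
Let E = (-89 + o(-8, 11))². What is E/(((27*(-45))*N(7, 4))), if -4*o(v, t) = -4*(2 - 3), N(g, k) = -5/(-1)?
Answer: -4/3 ≈ -1.3333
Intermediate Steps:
N(g, k) = 5 (N(g, k) = -5*(-1) = 5)
o(v, t) = -1 (o(v, t) = -(-1)*(2 - 3) = -(-1)*(-1) = -¼*4 = -1)
E = 8100 (E = (-89 - 1)² = (-90)² = 8100)
E/(((27*(-45))*N(7, 4))) = 8100/(((27*(-45))*5)) = 8100/((-1215*5)) = 8100/(-6075) = 8100*(-1/6075) = -4/3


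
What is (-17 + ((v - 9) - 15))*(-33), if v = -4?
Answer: 1485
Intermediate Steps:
(-17 + ((v - 9) - 15))*(-33) = (-17 + ((-4 - 9) - 15))*(-33) = (-17 + (-13 - 15))*(-33) = (-17 - 28)*(-33) = -45*(-33) = 1485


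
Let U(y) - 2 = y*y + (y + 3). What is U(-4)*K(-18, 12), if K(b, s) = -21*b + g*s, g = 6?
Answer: 7650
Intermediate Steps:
U(y) = 5 + y + y² (U(y) = 2 + (y*y + (y + 3)) = 2 + (y² + (3 + y)) = 2 + (3 + y + y²) = 5 + y + y²)
K(b, s) = -21*b + 6*s
U(-4)*K(-18, 12) = (5 - 4 + (-4)²)*(-21*(-18) + 6*12) = (5 - 4 + 16)*(378 + 72) = 17*450 = 7650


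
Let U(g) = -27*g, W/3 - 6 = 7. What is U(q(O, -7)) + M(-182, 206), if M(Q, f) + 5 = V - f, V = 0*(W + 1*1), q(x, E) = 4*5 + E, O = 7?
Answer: -562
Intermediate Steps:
W = 39 (W = 18 + 3*7 = 18 + 21 = 39)
q(x, E) = 20 + E
V = 0 (V = 0*(39 + 1*1) = 0*(39 + 1) = 0*40 = 0)
M(Q, f) = -5 - f (M(Q, f) = -5 + (0 - f) = -5 - f)
U(q(O, -7)) + M(-182, 206) = -27*(20 - 7) + (-5 - 1*206) = -27*13 + (-5 - 206) = -351 - 211 = -562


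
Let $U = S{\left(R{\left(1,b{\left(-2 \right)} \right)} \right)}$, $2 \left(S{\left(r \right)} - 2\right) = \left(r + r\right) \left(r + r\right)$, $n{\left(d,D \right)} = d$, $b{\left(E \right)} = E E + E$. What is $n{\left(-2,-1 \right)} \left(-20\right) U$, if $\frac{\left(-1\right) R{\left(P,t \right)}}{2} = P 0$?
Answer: $80$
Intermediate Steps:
$b{\left(E \right)} = E + E^{2}$ ($b{\left(E \right)} = E^{2} + E = E + E^{2}$)
$R{\left(P,t \right)} = 0$ ($R{\left(P,t \right)} = - 2 P 0 = \left(-2\right) 0 = 0$)
$S{\left(r \right)} = 2 + 2 r^{2}$ ($S{\left(r \right)} = 2 + \frac{\left(r + r\right) \left(r + r\right)}{2} = 2 + \frac{2 r 2 r}{2} = 2 + \frac{4 r^{2}}{2} = 2 + 2 r^{2}$)
$U = 2$ ($U = 2 + 2 \cdot 0^{2} = 2 + 2 \cdot 0 = 2 + 0 = 2$)
$n{\left(-2,-1 \right)} \left(-20\right) U = \left(-2\right) \left(-20\right) 2 = 40 \cdot 2 = 80$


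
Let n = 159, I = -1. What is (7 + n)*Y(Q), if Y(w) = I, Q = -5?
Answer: -166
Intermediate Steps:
Y(w) = -1
(7 + n)*Y(Q) = (7 + 159)*(-1) = 166*(-1) = -166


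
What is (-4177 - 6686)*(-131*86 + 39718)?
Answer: -309074076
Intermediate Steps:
(-4177 - 6686)*(-131*86 + 39718) = -10863*(-11266 + 39718) = -10863*28452 = -309074076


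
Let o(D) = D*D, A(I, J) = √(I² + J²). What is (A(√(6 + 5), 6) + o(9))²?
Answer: (81 + √47)² ≈ 7718.6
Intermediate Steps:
o(D) = D²
(A(√(6 + 5), 6) + o(9))² = (√((√(6 + 5))² + 6²) + 9²)² = (√((√11)² + 36) + 81)² = (√(11 + 36) + 81)² = (√47 + 81)² = (81 + √47)²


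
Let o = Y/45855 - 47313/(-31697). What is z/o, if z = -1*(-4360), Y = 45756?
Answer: 704123497400/402207283 ≈ 1750.6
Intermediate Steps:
o = 402207283/161496215 (o = 45756/45855 - 47313/(-31697) = 45756*(1/45855) - 47313*(-1/31697) = 5084/5095 + 47313/31697 = 402207283/161496215 ≈ 2.4905)
z = 4360
z/o = 4360/(402207283/161496215) = 4360*(161496215/402207283) = 704123497400/402207283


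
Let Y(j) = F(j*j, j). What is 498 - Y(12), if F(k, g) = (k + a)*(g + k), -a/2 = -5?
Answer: -23526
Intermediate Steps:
a = 10 (a = -2*(-5) = 10)
F(k, g) = (10 + k)*(g + k) (F(k, g) = (k + 10)*(g + k) = (10 + k)*(g + k))
Y(j) = j**3 + j**4 + 10*j + 10*j**2 (Y(j) = (j*j)**2 + 10*j + 10*(j*j) + j*(j*j) = (j**2)**2 + 10*j + 10*j**2 + j*j**2 = j**4 + 10*j + 10*j**2 + j**3 = j**3 + j**4 + 10*j + 10*j**2)
498 - Y(12) = 498 - 12*(10 + 12**2 + 12**3 + 10*12) = 498 - 12*(10 + 144 + 1728 + 120) = 498 - 12*2002 = 498 - 1*24024 = 498 - 24024 = -23526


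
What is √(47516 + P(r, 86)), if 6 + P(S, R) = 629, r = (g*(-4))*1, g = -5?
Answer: 23*√91 ≈ 219.41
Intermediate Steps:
r = 20 (r = -5*(-4)*1 = 20*1 = 20)
P(S, R) = 623 (P(S, R) = -6 + 629 = 623)
√(47516 + P(r, 86)) = √(47516 + 623) = √48139 = 23*√91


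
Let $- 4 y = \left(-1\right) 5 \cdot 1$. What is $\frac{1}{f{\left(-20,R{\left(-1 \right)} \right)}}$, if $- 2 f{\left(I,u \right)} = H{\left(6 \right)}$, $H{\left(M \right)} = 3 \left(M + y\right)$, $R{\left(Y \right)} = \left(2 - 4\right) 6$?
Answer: $- \frac{8}{87} \approx -0.091954$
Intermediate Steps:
$y = \frac{5}{4}$ ($y = - \frac{\left(-1\right) 5 \cdot 1}{4} = - \frac{\left(-5\right) 1}{4} = \left(- \frac{1}{4}\right) \left(-5\right) = \frac{5}{4} \approx 1.25$)
$R{\left(Y \right)} = -12$ ($R{\left(Y \right)} = \left(-2\right) 6 = -12$)
$H{\left(M \right)} = \frac{15}{4} + 3 M$ ($H{\left(M \right)} = 3 \left(M + \frac{5}{4}\right) = 3 \left(\frac{5}{4} + M\right) = \frac{15}{4} + 3 M$)
$f{\left(I,u \right)} = - \frac{87}{8}$ ($f{\left(I,u \right)} = - \frac{\frac{15}{4} + 3 \cdot 6}{2} = - \frac{\frac{15}{4} + 18}{2} = \left(- \frac{1}{2}\right) \frac{87}{4} = - \frac{87}{8}$)
$\frac{1}{f{\left(-20,R{\left(-1 \right)} \right)}} = \frac{1}{- \frac{87}{8}} = - \frac{8}{87}$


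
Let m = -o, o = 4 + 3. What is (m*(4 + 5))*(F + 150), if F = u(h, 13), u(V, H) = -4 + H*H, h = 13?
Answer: -19845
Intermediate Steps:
u(V, H) = -4 + H²
o = 7
m = -7 (m = -1*7 = -7)
F = 165 (F = -4 + 13² = -4 + 169 = 165)
(m*(4 + 5))*(F + 150) = (-7*(4 + 5))*(165 + 150) = -7*9*315 = -63*315 = -19845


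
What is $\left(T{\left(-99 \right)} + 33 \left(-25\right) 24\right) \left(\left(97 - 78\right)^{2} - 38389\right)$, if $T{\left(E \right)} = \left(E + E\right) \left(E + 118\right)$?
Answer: $896015736$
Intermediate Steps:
$T{\left(E \right)} = 2 E \left(118 + E\right)$
$\left(T{\left(-99 \right)} + 33 \left(-25\right) 24\right) \left(\left(97 - 78\right)^{2} - 38389\right) = \left(2 \left(-99\right) \left(118 - 99\right) + 33 \left(-25\right) 24\right) \left(\left(97 - 78\right)^{2} - 38389\right) = \left(2 \left(-99\right) 19 - 19800\right) \left(19^{2} - 38389\right) = \left(-3762 - 19800\right) \left(361 - 38389\right) = \left(-23562\right) \left(-38028\right) = 896015736$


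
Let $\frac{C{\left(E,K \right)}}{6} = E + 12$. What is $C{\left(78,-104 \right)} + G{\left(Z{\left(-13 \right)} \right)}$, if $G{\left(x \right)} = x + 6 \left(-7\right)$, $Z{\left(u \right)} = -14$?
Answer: $484$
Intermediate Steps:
$C{\left(E,K \right)} = 72 + 6 E$ ($C{\left(E,K \right)} = 6 \left(E + 12\right) = 6 \left(12 + E\right) = 72 + 6 E$)
$G{\left(x \right)} = -42 + x$ ($G{\left(x \right)} = x - 42 = -42 + x$)
$C{\left(78,-104 \right)} + G{\left(Z{\left(-13 \right)} \right)} = \left(72 + 6 \cdot 78\right) - 56 = \left(72 + 468\right) - 56 = 540 - 56 = 484$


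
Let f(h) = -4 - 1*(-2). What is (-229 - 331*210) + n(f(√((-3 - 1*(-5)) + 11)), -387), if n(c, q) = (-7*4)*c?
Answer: -69683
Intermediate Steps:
f(h) = -2 (f(h) = -4 + 2 = -2)
n(c, q) = -28*c
(-229 - 331*210) + n(f(√((-3 - 1*(-5)) + 11)), -387) = (-229 - 331*210) - 28*(-2) = (-229 - 69510) + 56 = -69739 + 56 = -69683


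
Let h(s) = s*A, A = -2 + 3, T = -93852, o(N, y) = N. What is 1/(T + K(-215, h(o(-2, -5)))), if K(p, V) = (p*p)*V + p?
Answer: -1/186517 ≈ -5.3614e-6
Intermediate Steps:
A = 1
h(s) = s (h(s) = s*1 = s)
K(p, V) = p + V*p**2 (K(p, V) = p**2*V + p = V*p**2 + p = p + V*p**2)
1/(T + K(-215, h(o(-2, -5)))) = 1/(-93852 - 215*(1 - 2*(-215))) = 1/(-93852 - 215*(1 + 430)) = 1/(-93852 - 215*431) = 1/(-93852 - 92665) = 1/(-186517) = -1/186517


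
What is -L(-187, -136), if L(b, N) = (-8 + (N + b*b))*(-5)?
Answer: 174125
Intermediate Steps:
L(b, N) = 40 - 5*N - 5*b**2 (L(b, N) = (-8 + (N + b**2))*(-5) = (-8 + N + b**2)*(-5) = 40 - 5*N - 5*b**2)
-L(-187, -136) = -(40 - 5*(-136) - 5*(-187)**2) = -(40 + 680 - 5*34969) = -(40 + 680 - 174845) = -1*(-174125) = 174125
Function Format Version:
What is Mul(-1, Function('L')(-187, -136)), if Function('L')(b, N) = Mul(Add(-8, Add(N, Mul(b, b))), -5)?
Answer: 174125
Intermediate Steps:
Function('L')(b, N) = Add(40, Mul(-5, N), Mul(-5, Pow(b, 2))) (Function('L')(b, N) = Mul(Add(-8, Add(N, Pow(b, 2))), -5) = Mul(Add(-8, N, Pow(b, 2)), -5) = Add(40, Mul(-5, N), Mul(-5, Pow(b, 2))))
Mul(-1, Function('L')(-187, -136)) = Mul(-1, Add(40, Mul(-5, -136), Mul(-5, Pow(-187, 2)))) = Mul(-1, Add(40, 680, Mul(-5, 34969))) = Mul(-1, Add(40, 680, -174845)) = Mul(-1, -174125) = 174125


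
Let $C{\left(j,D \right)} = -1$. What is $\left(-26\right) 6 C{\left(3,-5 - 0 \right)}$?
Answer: $156$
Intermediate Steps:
$\left(-26\right) 6 C{\left(3,-5 - 0 \right)} = \left(-26\right) 6 \left(-1\right) = \left(-156\right) \left(-1\right) = 156$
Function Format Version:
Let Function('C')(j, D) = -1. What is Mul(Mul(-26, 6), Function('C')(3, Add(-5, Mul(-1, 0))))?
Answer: 156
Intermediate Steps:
Mul(Mul(-26, 6), Function('C')(3, Add(-5, Mul(-1, 0)))) = Mul(Mul(-26, 6), -1) = Mul(-156, -1) = 156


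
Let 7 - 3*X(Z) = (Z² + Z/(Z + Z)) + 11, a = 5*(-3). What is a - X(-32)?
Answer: 1967/6 ≈ 327.83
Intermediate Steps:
a = -15
X(Z) = -3/2 - Z²/3 (X(Z) = 7/3 - ((Z² + Z/(Z + Z)) + 11)/3 = 7/3 - ((Z² + Z/((2*Z))) + 11)/3 = 7/3 - ((Z² + (1/(2*Z))*Z) + 11)/3 = 7/3 - ((Z² + ½) + 11)/3 = 7/3 - ((½ + Z²) + 11)/3 = 7/3 - (23/2 + Z²)/3 = 7/3 + (-23/6 - Z²/3) = -3/2 - Z²/3)
a - X(-32) = -15 - (-3/2 - ⅓*(-32)²) = -15 - (-3/2 - ⅓*1024) = -15 - (-3/2 - 1024/3) = -15 - 1*(-2057/6) = -15 + 2057/6 = 1967/6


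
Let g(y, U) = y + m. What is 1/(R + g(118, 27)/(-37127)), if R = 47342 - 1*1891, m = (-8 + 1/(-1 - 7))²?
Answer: 2376128/107997381951 ≈ 2.2002e-5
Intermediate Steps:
m = 4225/64 (m = (-8 + 1/(-8))² = (-8 - ⅛)² = (-65/8)² = 4225/64 ≈ 66.016)
g(y, U) = 4225/64 + y (g(y, U) = y + 4225/64 = 4225/64 + y)
R = 45451 (R = 47342 - 1891 = 45451)
1/(R + g(118, 27)/(-37127)) = 1/(45451 + (4225/64 + 118)/(-37127)) = 1/(45451 + (11777/64)*(-1/37127)) = 1/(45451 - 11777/2376128) = 1/(107997381951/2376128) = 2376128/107997381951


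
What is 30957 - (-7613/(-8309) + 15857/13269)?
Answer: 3412842137087/110252121 ≈ 30955.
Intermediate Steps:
30957 - (-7613/(-8309) + 15857/13269) = 30957 - (-7613*(-1/8309) + 15857*(1/13269)) = 30957 - (7613/8309 + 15857/13269) = 30957 - 1*232772710/110252121 = 30957 - 232772710/110252121 = 3412842137087/110252121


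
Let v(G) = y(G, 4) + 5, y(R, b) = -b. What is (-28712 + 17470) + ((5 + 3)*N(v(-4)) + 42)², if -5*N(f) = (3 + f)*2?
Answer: -259734/25 ≈ -10389.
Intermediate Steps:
v(G) = 1 (v(G) = -1*4 + 5 = -4 + 5 = 1)
N(f) = -6/5 - 2*f/5 (N(f) = -(3 + f)*2/5 = -(6 + 2*f)/5 = -6/5 - 2*f/5)
(-28712 + 17470) + ((5 + 3)*N(v(-4)) + 42)² = (-28712 + 17470) + ((5 + 3)*(-6/5 - ⅖*1) + 42)² = -11242 + (8*(-6/5 - ⅖) + 42)² = -11242 + (8*(-8/5) + 42)² = -11242 + (-64/5 + 42)² = -11242 + (146/5)² = -11242 + 21316/25 = -259734/25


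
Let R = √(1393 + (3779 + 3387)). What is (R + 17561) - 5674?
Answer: 11887 + 3*√951 ≈ 11980.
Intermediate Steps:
R = 3*√951 (R = √(1393 + 7166) = √8559 = 3*√951 ≈ 92.515)
(R + 17561) - 5674 = (3*√951 + 17561) - 5674 = (17561 + 3*√951) - 5674 = 11887 + 3*√951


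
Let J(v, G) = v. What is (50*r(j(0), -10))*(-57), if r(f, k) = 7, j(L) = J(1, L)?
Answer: -19950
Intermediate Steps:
j(L) = 1
(50*r(j(0), -10))*(-57) = (50*7)*(-57) = 350*(-57) = -19950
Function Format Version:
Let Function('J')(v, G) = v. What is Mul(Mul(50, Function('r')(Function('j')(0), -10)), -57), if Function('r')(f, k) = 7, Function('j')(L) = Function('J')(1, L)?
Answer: -19950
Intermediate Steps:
Function('j')(L) = 1
Mul(Mul(50, Function('r')(Function('j')(0), -10)), -57) = Mul(Mul(50, 7), -57) = Mul(350, -57) = -19950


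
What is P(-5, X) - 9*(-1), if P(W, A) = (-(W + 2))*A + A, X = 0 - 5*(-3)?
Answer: 69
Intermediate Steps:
X = 15 (X = 0 + 15 = 15)
P(W, A) = A + A*(-2 - W) (P(W, A) = (-(2 + W))*A + A = (-2 - W)*A + A = A*(-2 - W) + A = A + A*(-2 - W))
P(-5, X) - 9*(-1) = -1*15*(1 - 5) - 9*(-1) = -1*15*(-4) + 9 = 60 + 9 = 69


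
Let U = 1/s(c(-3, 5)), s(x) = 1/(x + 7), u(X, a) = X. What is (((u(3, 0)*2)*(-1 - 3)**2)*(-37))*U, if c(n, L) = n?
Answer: -14208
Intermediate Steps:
s(x) = 1/(7 + x)
U = 4 (U = 1/(1/(7 - 3)) = 1/(1/4) = 4)
(((u(3, 0)*2)*(-1 - 3)**2)*(-37))*U = (((3*2)*(-1 - 3)**2)*(-37))*4 = ((6*(-4)**2)*(-37))*4 = ((6*16)*(-37))*4 = (96*(-37))*4 = -3552*4 = -14208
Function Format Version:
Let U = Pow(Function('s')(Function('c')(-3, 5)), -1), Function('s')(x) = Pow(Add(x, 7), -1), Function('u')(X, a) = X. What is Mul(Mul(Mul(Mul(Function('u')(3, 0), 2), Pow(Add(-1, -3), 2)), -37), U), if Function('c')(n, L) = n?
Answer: -14208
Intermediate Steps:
Function('s')(x) = Pow(Add(7, x), -1)
U = 4 (U = Pow(Pow(Add(7, -3), -1), -1) = Pow(Pow(4, -1), -1) = Pow(Rational(1, 4), -1) = 4)
Mul(Mul(Mul(Mul(Function('u')(3, 0), 2), Pow(Add(-1, -3), 2)), -37), U) = Mul(Mul(Mul(Mul(3, 2), Pow(Add(-1, -3), 2)), -37), 4) = Mul(Mul(Mul(6, Pow(-4, 2)), -37), 4) = Mul(Mul(Mul(6, 16), -37), 4) = Mul(Mul(96, -37), 4) = Mul(-3552, 4) = -14208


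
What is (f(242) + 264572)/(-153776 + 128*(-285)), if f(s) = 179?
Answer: -5633/4048 ≈ -1.3916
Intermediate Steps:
(f(242) + 264572)/(-153776 + 128*(-285)) = (179 + 264572)/(-153776 + 128*(-285)) = 264751/(-153776 - 36480) = 264751/(-190256) = 264751*(-1/190256) = -5633/4048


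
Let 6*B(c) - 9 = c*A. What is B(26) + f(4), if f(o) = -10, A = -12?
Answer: -121/2 ≈ -60.500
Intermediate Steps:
B(c) = 3/2 - 2*c (B(c) = 3/2 + (c*(-12))/6 = 3/2 + (-12*c)/6 = 3/2 - 2*c)
B(26) + f(4) = (3/2 - 2*26) - 10 = (3/2 - 52) - 10 = -101/2 - 10 = -121/2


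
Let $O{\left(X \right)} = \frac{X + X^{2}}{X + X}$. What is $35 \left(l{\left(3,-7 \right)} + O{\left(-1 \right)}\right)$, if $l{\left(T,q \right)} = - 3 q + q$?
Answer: $490$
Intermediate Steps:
$l{\left(T,q \right)} = - 2 q$
$O{\left(X \right)} = \frac{X + X^{2}}{2 X}$
$35 \left(l{\left(3,-7 \right)} + O{\left(-1 \right)}\right) = 35 \left(\left(-2\right) \left(-7\right) + \left(\frac{1}{2} + \frac{1}{2} \left(-1\right)\right)\right) = 35 \left(14 + \left(\frac{1}{2} - \frac{1}{2}\right)\right) = 35 \left(14 + 0\right) = 35 \cdot 14 = 490$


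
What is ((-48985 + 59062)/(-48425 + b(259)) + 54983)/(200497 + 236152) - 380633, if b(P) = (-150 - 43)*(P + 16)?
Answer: -16869600829161077/44319873500 ≈ -3.8063e+5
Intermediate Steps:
b(P) = -3088 - 193*P (b(P) = -193*(16 + P) = -3088 - 193*P)
((-48985 + 59062)/(-48425 + b(259)) + 54983)/(200497 + 236152) - 380633 = ((-48985 + 59062)/(-48425 + (-3088 - 193*259)) + 54983)/(200497 + 236152) - 380633 = (10077/(-48425 + (-3088 - 49987)) + 54983)/436649 - 380633 = (10077/(-48425 - 53075) + 54983)*(1/436649) - 380633 = (10077/(-101500) + 54983)*(1/436649) - 380633 = (10077*(-1/101500) + 54983)*(1/436649) - 380633 = (-10077/101500 + 54983)*(1/436649) - 380633 = (5580764423/101500)*(1/436649) - 380633 = 5580764423/44319873500 - 380633 = -16869600829161077/44319873500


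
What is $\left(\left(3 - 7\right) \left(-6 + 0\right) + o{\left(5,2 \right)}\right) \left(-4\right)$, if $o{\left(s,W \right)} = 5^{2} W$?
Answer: $-296$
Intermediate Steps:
$o{\left(s,W \right)} = 25 W$
$\left(\left(3 - 7\right) \left(-6 + 0\right) + o{\left(5,2 \right)}\right) \left(-4\right) = \left(\left(3 - 7\right) \left(-6 + 0\right) + 25 \cdot 2\right) \left(-4\right) = \left(\left(-4\right) \left(-6\right) + 50\right) \left(-4\right) = \left(24 + 50\right) \left(-4\right) = 74 \left(-4\right) = -296$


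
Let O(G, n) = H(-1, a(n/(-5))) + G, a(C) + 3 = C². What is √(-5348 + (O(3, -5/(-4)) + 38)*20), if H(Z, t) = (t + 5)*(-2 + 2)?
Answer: 4*I*√283 ≈ 67.29*I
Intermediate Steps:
a(C) = -3 + C²
H(Z, t) = 0 (H(Z, t) = (5 + t)*0 = 0)
O(G, n) = G (O(G, n) = 0 + G = G)
√(-5348 + (O(3, -5/(-4)) + 38)*20) = √(-5348 + (3 + 38)*20) = √(-5348 + 41*20) = √(-5348 + 820) = √(-4528) = 4*I*√283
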